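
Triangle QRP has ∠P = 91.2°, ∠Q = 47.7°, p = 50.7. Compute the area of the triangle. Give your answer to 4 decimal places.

The third angle is ∠R = 180° − ∠P − ∠Q = 41.10°.
Law of sines: q = p·sin Q/sin P ≈ 37.508.
Law of sines: r = p·sin R/sin P ≈ 33.336.
Area = ½·p·q·sin R ≈ 625.04.

area ≈ 625.0427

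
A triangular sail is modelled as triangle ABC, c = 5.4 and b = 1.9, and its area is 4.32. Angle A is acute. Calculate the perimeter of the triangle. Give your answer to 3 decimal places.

From area = ½·b·c·sin A, we get sin A = 2·area/(b·c) ≈ 0.84211.
Taking the acute solution, ∠A ≈ 57.36°.
Law of cosines then gives a ≈ 4.6587.
Perimeter = 4.6587 + 1.9 + 5.4 = 11.959.

11.959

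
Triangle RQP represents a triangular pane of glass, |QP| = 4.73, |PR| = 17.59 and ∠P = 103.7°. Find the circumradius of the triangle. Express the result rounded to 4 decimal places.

9.9153

By the law of cosines, |RQ|² = |QP|² + |PR|² − 2·|QP|·|PR|·cos P = 371.19, so |RQ| ≈ 19.266.
Area = ½·|QP|·|PR|·sin P ≈ 40.417.
Circumradius = |RQ|/(2 sin P) ≈ 9.9153.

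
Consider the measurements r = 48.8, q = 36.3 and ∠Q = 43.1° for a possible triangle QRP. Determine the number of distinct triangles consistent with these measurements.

r·sin Q = 48.8·sin(43.1°) ≈ 33.34.
Since r sin Q < q < r (33.34 < 36.3 < 48.8), two triangles exist.

2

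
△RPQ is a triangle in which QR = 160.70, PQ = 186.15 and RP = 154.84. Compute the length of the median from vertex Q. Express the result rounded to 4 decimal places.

Median from Q: ½√(2·PQ² + 2·QR² − RP²) ≈ 155.71.

m_Q ≈ 155.7058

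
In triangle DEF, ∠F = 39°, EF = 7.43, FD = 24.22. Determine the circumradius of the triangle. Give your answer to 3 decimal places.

R ≈ 15.119

By the law of cosines, DE² = EF² + FD² − 2·EF·FD·cos F = 362.11, so DE ≈ 19.029.
Area = ½·EF·FD·sin F ≈ 56.625.
Circumradius = DE/(2 sin F) ≈ 15.119.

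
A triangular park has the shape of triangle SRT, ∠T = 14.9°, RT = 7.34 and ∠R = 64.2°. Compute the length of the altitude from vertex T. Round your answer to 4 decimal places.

The third angle is ∠S = 180° − ∠R − ∠T = 100.90°.
Law of sines: TS = RT·sin R/sin S ≈ 6.7298.
Law of sines: SR = RT·sin T/sin S ≈ 1.922.
Area = ½·RT·TS·sin T ≈ 6.3507.
The altitude from T has length 2·area/SR ≈ 6.6083.

6.6083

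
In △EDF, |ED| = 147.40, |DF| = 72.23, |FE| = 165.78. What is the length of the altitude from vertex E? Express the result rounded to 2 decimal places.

Semiperimeter s = (72.23 + 165.78 + 147.4)/2 = 192.7.
Heron's formula: area = √(192.7·120.47·26.925·45.305) ≈ 5321.6.
The altitude from E has length 2·area/|DF| ≈ 147.35.

h_E ≈ 147.35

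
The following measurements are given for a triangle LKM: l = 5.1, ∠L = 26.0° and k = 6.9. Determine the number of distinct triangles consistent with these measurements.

k·sin L = 6.9·sin(26.0°) ≈ 3.025.
Since k sin L < l < k (3.025 < 5.1 < 6.9), two triangles exist.

2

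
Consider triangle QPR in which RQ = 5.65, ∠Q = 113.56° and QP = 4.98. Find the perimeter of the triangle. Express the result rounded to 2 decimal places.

perimeter ≈ 19.53

By the law of cosines, PR² = RQ² + QP² − 2·RQ·QP·cos Q = 79.216, so PR ≈ 8.9003.
Semiperimeter s = (8.9003+5.65+4.98)/2 = 9.7652.
Perimeter = 8.9003 + 5.65 + 4.98 = 19.53.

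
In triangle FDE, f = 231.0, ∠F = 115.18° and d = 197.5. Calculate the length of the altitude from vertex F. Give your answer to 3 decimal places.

h_F ≈ 48.213

Law of sines: sin D = d·sin F/f ≈ 0.77373.
Since f ≥ d, only the acute value applies: ∠D ≈ 50.69°.
Then ∠E = 180° − ∠F − ∠D ≈ 14.13°.
Law of sines gives e = f·sin E/sin F ≈ 62.312.
Area = ½·f·d·sin E ≈ 5568.6.
The altitude from F has length 2·area/f ≈ 48.213.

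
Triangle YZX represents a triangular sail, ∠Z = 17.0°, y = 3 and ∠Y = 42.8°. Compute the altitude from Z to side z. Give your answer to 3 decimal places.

h_Z ≈ 2.593

The third angle is ∠X = 180° − ∠Y − ∠Z = 120.20°.
Law of sines: z = y·sin Z/sin Y ≈ 1.2909.
Law of sines: x = y·sin X/sin Y ≈ 3.8161.
Area = ½·y·z·sin X ≈ 1.6736.
The altitude from Z has length 2·area/z ≈ 2.5928.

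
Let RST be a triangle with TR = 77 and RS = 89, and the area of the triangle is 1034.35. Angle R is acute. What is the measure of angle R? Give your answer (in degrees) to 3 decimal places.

From area = ½·TR·RS·sin R, we get sin R = 2·area/(TR·RS) ≈ 0.30187.
Taking the acute solution, ∠R ≈ 17.57°.

17.570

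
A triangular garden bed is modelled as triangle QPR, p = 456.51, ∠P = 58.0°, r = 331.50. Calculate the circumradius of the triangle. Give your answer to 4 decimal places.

269.1534

Law of sines: sin R = r·sin P/p ≈ 0.61582.
Since p ≥ r, only the acute value applies: ∠R ≈ 38.01°.
Then ∠Q = 180° − ∠P − ∠R ≈ 83.99°.
Law of sines gives q = p·sin Q/sin P ≈ 535.35.
Circumradius = p/(2 sin P) ≈ 269.15.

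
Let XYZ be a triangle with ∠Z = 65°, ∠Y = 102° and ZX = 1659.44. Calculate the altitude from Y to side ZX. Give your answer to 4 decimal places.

h_Y ≈ 345.8764

The third angle is ∠X = 180° − ∠Y − ∠Z = 13.00°.
Law of sines: YZ = ZX·sin X/sin Y ≈ 381.63.
Law of sines: XY = ZX·sin Z/sin Y ≈ 1537.6.
Area = ½·ZX·YZ·sin Z ≈ 2.8698e+05.
The altitude from Y has length 2·area/ZX ≈ 345.88.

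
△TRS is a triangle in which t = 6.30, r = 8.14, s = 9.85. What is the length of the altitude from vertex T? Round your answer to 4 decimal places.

Semiperimeter p = (6.3 + 8.14 + 9.85)/2 = 12.145.
Heron's formula: area = √(12.145·5.845·4.005·2.295) ≈ 25.544.
The altitude from T has length 2·area/t ≈ 8.1091.

8.1091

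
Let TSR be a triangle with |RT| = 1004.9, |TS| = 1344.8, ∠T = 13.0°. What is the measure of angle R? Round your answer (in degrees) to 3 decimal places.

By the law of cosines, |SR|² = |RT|² + |TS|² − 2·|RT|·|TS|·cos T = 1.848e+05, so |SR| ≈ 429.89.
Law of cosines again: cos R = (|SR|² + |RT|² − |TS|²)/(2·|SR|·|RT|) ≈ -0.71049, so ∠R ≈ 135.28°.

∠R ≈ 135.275°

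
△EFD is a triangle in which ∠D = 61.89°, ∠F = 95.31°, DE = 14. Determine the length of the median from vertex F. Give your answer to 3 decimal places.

6.538

The third angle is ∠E = 180° − ∠F − ∠D = 22.80°.
Law of sines: FD = DE·sin E/sin F ≈ 5.4486.
Law of sines: EF = DE·sin D/sin F ≈ 12.402.
Median from F: ½√(2·EF² + 2·FD² − DE²) ≈ 6.5381.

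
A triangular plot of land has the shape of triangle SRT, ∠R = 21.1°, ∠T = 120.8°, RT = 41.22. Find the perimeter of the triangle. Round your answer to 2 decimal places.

The third angle is ∠S = 180° − ∠R − ∠T = 38.10°.
Law of sines: TS = RT·sin R/sin S ≈ 24.049.
Law of sines: SR = RT·sin T/sin S ≈ 57.381.
Semiperimeter s = (41.22+24.049+57.381)/2 = 61.325.
Perimeter = 41.22 + 24.049 + 57.381 = 122.65.

perimeter ≈ 122.65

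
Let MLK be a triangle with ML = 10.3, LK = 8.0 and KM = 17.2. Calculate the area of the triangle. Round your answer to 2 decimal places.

Semiperimeter s = (8 + 17.2 + 10.3)/2 = 17.75.
Heron's formula: area = √(17.75·9.75·0.55·7.45) ≈ 26.629.

area ≈ 26.63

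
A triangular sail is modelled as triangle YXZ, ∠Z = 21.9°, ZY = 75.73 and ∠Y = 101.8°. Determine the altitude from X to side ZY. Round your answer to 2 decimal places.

The third angle is ∠X = 180° − ∠Z − ∠Y = 56.30°.
Law of sines: XZ = ZY·sin Y/sin X ≈ 89.103.
Law of sines: YX = ZY·sin Z/sin X ≈ 33.952.
Area = ½·ZY·XZ·sin Z ≈ 1258.4.
The altitude from X has length 2·area/ZY ≈ 33.234.

h_X ≈ 33.23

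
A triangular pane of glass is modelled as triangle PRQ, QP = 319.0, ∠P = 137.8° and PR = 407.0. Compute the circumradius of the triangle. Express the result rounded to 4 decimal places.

By the law of cosines, RQ² = QP² + PR² − 2·QP·PR·cos P = 4.5977e+05, so RQ ≈ 678.06.
Area = ½·QP·PR·sin P ≈ 43606.
Circumradius = RQ/(2 sin P) ≈ 504.72.

504.7223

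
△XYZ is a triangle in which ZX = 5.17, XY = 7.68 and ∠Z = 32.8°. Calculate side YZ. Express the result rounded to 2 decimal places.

11.50

Law of sines: sin Y = ZX·sin Z/XY ≈ 0.36467.
Since XY ≥ ZX, only the acute value applies: ∠Y ≈ 21.39°.
Then ∠X = 180° − ∠Z − ∠Y ≈ 125.81°.
Law of sines gives YZ = XY·sin X/sin Z ≈ 11.497.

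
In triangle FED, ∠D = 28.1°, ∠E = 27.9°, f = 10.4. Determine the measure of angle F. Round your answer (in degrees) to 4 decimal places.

124.0000

The third angle is ∠F = 180° − ∠E − ∠D = 124.00°.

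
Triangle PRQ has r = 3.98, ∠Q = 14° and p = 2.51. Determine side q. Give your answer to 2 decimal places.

1.66

By the law of cosines, q² = p² + r² − 2·p·r·cos Q = 2.7544, so q ≈ 1.6596.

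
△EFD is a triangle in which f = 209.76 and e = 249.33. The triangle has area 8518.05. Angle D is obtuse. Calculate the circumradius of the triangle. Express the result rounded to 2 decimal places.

From area = ½·e·f·sin D, we get sin D = 2·area/(e·f) ≈ 0.32574.
Taking the obtuse solution, ∠D ≈ 2.810 rad.
Law of cosines then gives d ≈ 452.83.
Circumradius = d/(2 sin D) ≈ 695.08.

R ≈ 695.08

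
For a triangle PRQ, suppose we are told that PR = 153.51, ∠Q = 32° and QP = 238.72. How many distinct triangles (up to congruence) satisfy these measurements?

2

QP·sin Q = 238.72·sin(32°) ≈ 126.5.
Since QP sin Q < PR < QP (126.5 < 153.51 < 238.72), two triangles exist.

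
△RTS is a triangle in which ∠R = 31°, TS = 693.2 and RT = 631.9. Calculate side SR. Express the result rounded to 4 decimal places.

Law of sines: sin S = RT·sin R/TS ≈ 0.46949.
Since TS ≥ RT, only the acute value applies: ∠S ≈ 28.00°.
Then ∠T = 180° − ∠R − ∠S ≈ 121.00°.
Law of sines gives SR = TS·sin T/sin R ≈ 1153.7.

1153.6954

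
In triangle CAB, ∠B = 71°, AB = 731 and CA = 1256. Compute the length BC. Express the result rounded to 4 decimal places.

Law of sines: sin C = AB·sin B/CA ≈ 0.55030.
Since CA ≥ AB, only the acute value applies: ∠C ≈ 33.39°.
Then ∠A = 180° − ∠B − ∠C ≈ 75.61°.
Law of sines gives BC = CA·sin A/sin B ≈ 1286.7.

1286.7107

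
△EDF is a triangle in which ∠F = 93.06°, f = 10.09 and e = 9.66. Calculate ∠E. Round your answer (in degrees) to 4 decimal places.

Law of sines: sin E = e·sin F/f ≈ 0.95602.
Since f ≥ e, only the acute value applies: ∠E ≈ 72.94°.
Then ∠D = 180° − ∠F − ∠E ≈ 14.00°.

72.9440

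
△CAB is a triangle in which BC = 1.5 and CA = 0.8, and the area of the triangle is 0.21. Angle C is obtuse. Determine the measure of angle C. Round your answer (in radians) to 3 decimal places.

From area = ½·BC·CA·sin C, we get sin C = 2·area/(BC·CA) ≈ 0.35000.
Taking the obtuse solution, ∠C ≈ 2.784 rad.

2.784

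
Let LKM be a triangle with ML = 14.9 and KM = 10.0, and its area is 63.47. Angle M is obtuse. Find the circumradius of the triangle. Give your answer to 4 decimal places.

12.8320

From area = ½·KM·ML·sin M, we get sin M = 2·area/(KM·ML) ≈ 0.85195.
Taking the obtuse solution, ∠M ≈ 121.58°.
Law of cosines then gives LK ≈ 21.864.
Circumradius = LK/(2 sin M) ≈ 12.832.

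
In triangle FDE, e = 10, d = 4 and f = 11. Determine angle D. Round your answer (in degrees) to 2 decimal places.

By the law of cosines, cos D = (e² + f² − d²) / (2·e·f) ≈ 0.93182, so ∠D ≈ 21.28°.

∠D ≈ 21.28°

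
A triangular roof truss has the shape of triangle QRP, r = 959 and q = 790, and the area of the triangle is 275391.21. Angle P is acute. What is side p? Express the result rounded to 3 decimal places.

709.489

From area = ½·q·r·sin P, we get sin P = 2·area/(q·r) ≈ 0.72700.
Taking the acute solution, ∠P ≈ 46.64°.
Law of cosines then gives p ≈ 709.49.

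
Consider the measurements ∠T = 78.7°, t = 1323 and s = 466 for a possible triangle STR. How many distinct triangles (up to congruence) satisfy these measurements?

s·sin T = 466·sin(78.7°) ≈ 457.
Since t ≥ s, exactly one triangle exists.

1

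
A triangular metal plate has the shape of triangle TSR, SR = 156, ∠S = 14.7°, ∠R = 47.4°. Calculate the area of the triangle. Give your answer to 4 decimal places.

area ≈ 2571.7979

The third angle is ∠T = 180° − ∠S − ∠R = 117.90°.
Law of sines: RT = SR·sin S/sin T ≈ 44.793.
Law of sines: TS = SR·sin R/sin T ≈ 129.93.
Area = ½·SR·RT·sin R ≈ 2571.8.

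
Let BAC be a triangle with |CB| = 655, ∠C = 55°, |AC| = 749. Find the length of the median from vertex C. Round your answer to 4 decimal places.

m_C ≈ 623.0597

By the law of cosines, |BA|² = |AC|² + |CB|² − 2·|AC|·|CB|·cos C = 4.2724e+05, so |BA| ≈ 653.63.
Median from C: ½√(2·|AC|² + 2·|CB|² − |BA|²) ≈ 623.06.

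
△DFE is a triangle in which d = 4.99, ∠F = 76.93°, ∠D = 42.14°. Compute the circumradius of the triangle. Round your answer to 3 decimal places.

The third angle is ∠E = 180° − ∠D − ∠F = 60.93°.
Law of sines: f = d·sin F/sin D ≈ 7.2446.
Law of sines: e = d·sin E/sin D ≈ 6.5004.
Circumradius = d/(2 sin D) ≈ 3.7186.

3.719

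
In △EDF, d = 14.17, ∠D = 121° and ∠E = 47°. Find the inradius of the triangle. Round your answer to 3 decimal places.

The third angle is ∠F = 180° − ∠E − ∠D = 12.00°.
Law of sines: e = d·sin E/sin D ≈ 12.09.
Law of sines: f = d·sin F/sin D ≈ 3.437.
Area = ½·d·e·sin F ≈ 17.809.
Semiperimeter s = (12.09+14.17+3.437)/2 = 14.849.
Inradius = area/s = 17.809/14.849 ≈ 1.1994.

1.199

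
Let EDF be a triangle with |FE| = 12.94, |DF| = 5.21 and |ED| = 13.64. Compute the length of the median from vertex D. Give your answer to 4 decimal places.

8.0459

Median from D: ½√(2·|ED|² + 2·|DF|² − |FE|²) ≈ 8.0459.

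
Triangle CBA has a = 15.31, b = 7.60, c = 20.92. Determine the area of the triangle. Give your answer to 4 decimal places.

Semiperimeter s = (20.92 + 7.6 + 15.31)/2 = 21.915.
Heron's formula: area = √(21.915·0.995·14.315·6.605) ≈ 45.406.

area ≈ 45.4061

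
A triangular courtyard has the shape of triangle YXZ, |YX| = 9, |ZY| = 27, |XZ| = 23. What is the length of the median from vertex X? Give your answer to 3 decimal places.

Median from X: ½√(2·|YX|² + 2·|XZ|² − |ZY|²) ≈ 11.079.

m_X ≈ 11.079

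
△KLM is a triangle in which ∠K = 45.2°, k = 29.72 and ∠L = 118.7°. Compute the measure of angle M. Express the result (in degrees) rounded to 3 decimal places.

16.100

The third angle is ∠M = 180° − ∠K − ∠L = 16.10°.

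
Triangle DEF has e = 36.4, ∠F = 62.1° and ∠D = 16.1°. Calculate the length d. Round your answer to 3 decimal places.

The third angle is ∠E = 180° − ∠F − ∠D = 101.80°.
Law of sines: d = e·sin D/sin E ≈ 10.312.

10.312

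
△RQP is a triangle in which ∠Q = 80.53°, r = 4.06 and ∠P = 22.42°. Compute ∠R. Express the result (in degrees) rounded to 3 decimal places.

The third angle is ∠R = 180° − ∠Q − ∠P = 77.05°.

∠R ≈ 77.050°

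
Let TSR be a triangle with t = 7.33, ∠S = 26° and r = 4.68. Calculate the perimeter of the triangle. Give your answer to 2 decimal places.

perimeter ≈ 15.75

By the law of cosines, s² = r² + t² − 2·r·t·cos S = 13.966, so s ≈ 3.7371.
Semiperimeter p = (7.33+3.7371+4.68)/2 = 7.8736.
Perimeter = 7.33 + 3.7371 + 4.68 = 15.747.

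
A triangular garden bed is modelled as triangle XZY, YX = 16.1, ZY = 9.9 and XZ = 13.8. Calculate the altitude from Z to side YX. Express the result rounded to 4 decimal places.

h_Z ≈ 8.4370

Semiperimeter s = (9.9 + 16.1 + 13.8)/2 = 19.9.
Heron's formula: area = √(19.9·10·3.8·6.1) ≈ 67.918.
The altitude from Z has length 2·area/YX ≈ 8.437.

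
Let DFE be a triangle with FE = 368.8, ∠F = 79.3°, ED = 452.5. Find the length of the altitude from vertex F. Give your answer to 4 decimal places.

271.8558

Law of sines: sin D = FE·sin F/ED ≈ 0.80086.
Since ED ≥ FE, only the acute value applies: ∠D ≈ 53.21°.
Then ∠E = 180° − ∠F − ∠D ≈ 47.49°.
Law of sines gives DF = ED·sin E/sin F ≈ 339.46.
Area = ½·ED·FE·sin E ≈ 61507.
The altitude from F has length 2·area/ED ≈ 271.86.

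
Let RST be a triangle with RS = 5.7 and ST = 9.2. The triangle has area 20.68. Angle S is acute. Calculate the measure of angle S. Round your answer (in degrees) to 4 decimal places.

From area = ½·RS·ST·sin S, we get sin S = 2·area/(RS·ST) ≈ 0.78871.
Taking the acute solution, ∠S ≈ 52.07°.

∠S ≈ 52.0652°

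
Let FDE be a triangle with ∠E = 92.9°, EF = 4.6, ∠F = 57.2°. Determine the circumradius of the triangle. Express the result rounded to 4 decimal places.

The third angle is ∠D = 180° − ∠E − ∠F = 29.90°.
Law of sines: DE = EF·sin F/sin D ≈ 7.7567.
Law of sines: FD = EF·sin E/sin D ≈ 9.2161.
Circumradius = EF/(2 sin D) ≈ 4.614.

4.6140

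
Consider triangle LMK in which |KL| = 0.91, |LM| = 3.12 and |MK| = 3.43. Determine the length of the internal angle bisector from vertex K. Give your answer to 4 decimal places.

By the law of cosines, cos K = (|MK|² + |KL|² − |LM|²) / (2·|MK|·|KL|) ≈ 0.45792, so ∠K ≈ 62.75°.
The bisector from K has length 2·|MK|·|KL|·cos(∠K/2)/(|MK|+|KL|) ≈ 1.2281.

1.2281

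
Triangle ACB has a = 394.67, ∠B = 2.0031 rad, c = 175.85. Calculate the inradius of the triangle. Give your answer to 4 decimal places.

r ≈ 59.1531

By the law of cosines, b² = a² + c² − 2·a·c·cos B = 2.4484e+05, so b ≈ 494.82.
Area = ½·a·c·sin B ≈ 31509.
Semiperimeter s = (394.67+175.85+494.82)/2 = 532.67.
Inradius = area/s = 31509/532.67 ≈ 59.153.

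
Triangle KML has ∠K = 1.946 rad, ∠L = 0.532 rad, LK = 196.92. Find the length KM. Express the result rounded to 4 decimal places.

The third angle is ∠M = π − ∠L − ∠K = 0.664 rad.
Law of sines: KM = LK·sin L/sin M ≈ 162.17.

162.1707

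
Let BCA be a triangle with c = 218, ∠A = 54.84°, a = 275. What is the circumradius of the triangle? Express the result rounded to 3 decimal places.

R ≈ 168.186

Law of sines: sin C = c·sin A/a ≈ 0.64809.
Since a ≥ c, only the acute value applies: ∠C ≈ 40.40°.
Then ∠B = 180° − ∠A − ∠C ≈ 84.76°.
Law of sines gives b = a·sin B/sin A ≈ 334.97.
Circumradius = a/(2 sin A) ≈ 168.19.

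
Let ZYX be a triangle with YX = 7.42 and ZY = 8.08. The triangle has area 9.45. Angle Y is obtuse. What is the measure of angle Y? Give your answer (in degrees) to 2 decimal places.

From area = ½·ZY·YX·sin Y, we get sin Y = 2·area/(ZY·YX) ≈ 0.31524.
Taking the obtuse solution, ∠Y ≈ 161.62°.

161.62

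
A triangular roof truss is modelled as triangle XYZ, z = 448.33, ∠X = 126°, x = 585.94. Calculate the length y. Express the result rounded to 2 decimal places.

196.66

Law of sines: sin Z = z·sin X/x ≈ 0.61902.
Since x ≥ z, only the acute value applies: ∠Z ≈ 38.24°.
Then ∠Y = 180° − ∠X − ∠Z ≈ 15.76°.
Law of sines gives y = x·sin Y/sin X ≈ 196.66.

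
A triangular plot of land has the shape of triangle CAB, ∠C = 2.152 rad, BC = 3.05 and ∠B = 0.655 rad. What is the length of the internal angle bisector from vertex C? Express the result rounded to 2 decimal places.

t_C ≈ 1.88

The third angle is ∠A = π − ∠B − ∠C = 0.335 rad.
Law of sines: AB = BC·sin C/sin A ≈ 7.7628.
Law of sines: CA = BC·sin B/sin A ≈ 5.6578.
The bisector from C has length 2·BC·CA·cos(∠C/2)/(BC+CA) ≈ 1.882.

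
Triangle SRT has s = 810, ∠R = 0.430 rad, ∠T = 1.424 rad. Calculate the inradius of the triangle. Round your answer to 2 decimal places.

The third angle is ∠S = π − ∠R − ∠T = 1.288 rad.
Law of sines: r = s·sin R/sin S ≈ 351.67.
Law of sines: t = s·sin T/sin S ≈ 834.53.
Area = ½·s·r·sin T ≈ 1.409e+05.
Semiperimeter p = (810+351.67+834.53)/2 = 998.1.
Inradius = area/p = 1.409e+05/998.1 ≈ 141.16.

141.16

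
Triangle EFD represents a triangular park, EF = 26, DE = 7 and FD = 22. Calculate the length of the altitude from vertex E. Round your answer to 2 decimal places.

h_E ≈ 6.20

Semiperimeter s = (22 + 7 + 26)/2 = 27.5.
Heron's formula: area = √(27.5·5.5·20.5·1.5) ≈ 68.198.
The altitude from E has length 2·area/FD ≈ 6.1998.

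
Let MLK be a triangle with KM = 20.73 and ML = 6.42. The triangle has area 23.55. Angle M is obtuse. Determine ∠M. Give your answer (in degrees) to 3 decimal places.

From area = ½·KM·ML·sin M, we get sin M = 2·area/(KM·ML) ≈ 0.35390.
Taking the obtuse solution, ∠M ≈ 159.27°.

∠M ≈ 159.274°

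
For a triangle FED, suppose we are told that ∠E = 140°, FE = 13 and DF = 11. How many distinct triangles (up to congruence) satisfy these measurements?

FE·sin E = 13·sin(140°) ≈ 8.356.
Since ∠E is not acute, a triangle exists only if DF > FE; here DF ≤ FE, so there is no triangle.

0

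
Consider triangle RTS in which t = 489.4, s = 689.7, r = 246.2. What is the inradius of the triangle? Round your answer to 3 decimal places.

Semiperimeter p = (246.2 + 489.4 + 689.7)/2 = 712.65.
Heron's formula: area = √(712.65·466.45·223.25·22.95) ≈ 41269.
Inradius = area/p = 41269/712.65 ≈ 57.91.

57.910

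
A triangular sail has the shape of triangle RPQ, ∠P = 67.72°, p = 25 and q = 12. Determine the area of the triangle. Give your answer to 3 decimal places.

area ≈ 149.618

Law of sines: sin Q = q·sin P/p ≈ 0.44416.
Since p ≥ q, only the acute value applies: ∠Q ≈ 26.37°.
Then ∠R = 180° − ∠P − ∠Q ≈ 85.91°.
Law of sines gives r = p·sin R/sin P ≈ 26.948.
Area = ½·p·q·sin R ≈ 149.62.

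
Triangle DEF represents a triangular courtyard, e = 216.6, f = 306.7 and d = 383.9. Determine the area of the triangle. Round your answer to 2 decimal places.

Semiperimeter s = (383.9 + 216.6 + 306.7)/2 = 453.6.
Heron's formula: area = √(453.6·69.7·237·146.9) ≈ 33177.

area ≈ 33177.07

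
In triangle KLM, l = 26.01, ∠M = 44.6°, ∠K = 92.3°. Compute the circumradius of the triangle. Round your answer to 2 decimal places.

The third angle is ∠L = 180° − ∠M − ∠K = 43.10°.
Law of sines: k = l·sin K/sin L ≈ 38.036.
Law of sines: m = l·sin M/sin L ≈ 26.729.
Circumradius = l/(2 sin L) ≈ 19.033.

R ≈ 19.03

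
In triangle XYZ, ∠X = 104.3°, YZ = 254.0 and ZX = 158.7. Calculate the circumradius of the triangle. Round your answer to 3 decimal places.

131.061

Law of sines: sin Y = ZX·sin X/YZ ≈ 0.60544.
Since YZ ≥ ZX, only the acute value applies: ∠Y ≈ 37.26°.
Then ∠Z = 180° − ∠X − ∠Y ≈ 38.44°.
Law of sines gives XY = YZ·sin Z/sin X ≈ 162.96.
Circumradius = YZ/(2 sin X) ≈ 131.06.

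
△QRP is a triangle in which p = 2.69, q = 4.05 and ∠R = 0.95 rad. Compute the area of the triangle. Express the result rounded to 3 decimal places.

Area = ½·p·q·sin R ≈ 4.4309.

area ≈ 4.431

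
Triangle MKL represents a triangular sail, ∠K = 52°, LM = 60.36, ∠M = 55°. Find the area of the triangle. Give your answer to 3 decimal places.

The third angle is ∠L = 180° − ∠M − ∠K = 73.00°.
Law of sines: KL = LM·sin M/sin K ≈ 62.745.
Law of sines: MK = LM·sin L/sin K ≈ 73.251.
Area = ½·LM·KL·sin L ≈ 1810.9.

1810.911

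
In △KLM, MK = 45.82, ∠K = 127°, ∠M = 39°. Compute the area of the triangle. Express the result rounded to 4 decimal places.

The third angle is ∠L = 180° − ∠M − ∠K = 14.00°.
Law of sines: LM = MK·sin K/sin L ≈ 151.26.
Law of sines: KL = MK·sin M/sin L ≈ 119.19.
Area = ½·MK·LM·sin M ≈ 2180.8.

area ≈ 2180.8481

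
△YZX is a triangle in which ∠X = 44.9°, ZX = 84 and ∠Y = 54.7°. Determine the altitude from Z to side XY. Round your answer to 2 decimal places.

59.29

The third angle is ∠Z = 180° − ∠X − ∠Y = 80.40°.
Law of sines: XY = ZX·sin Z/sin Y ≈ 101.48.
Law of sines: YZ = ZX·sin X/sin Y ≈ 72.651.
Area = ½·ZX·XY·sin X ≈ 3008.6.
The altitude from Z has length 2·area/XY ≈ 59.293.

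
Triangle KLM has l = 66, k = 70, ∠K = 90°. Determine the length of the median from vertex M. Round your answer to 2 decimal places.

Law of sines: sin L = l·sin K/k ≈ 0.94286.
Since k ≥ l, only the acute value applies: ∠L ≈ 70.54°.
Then ∠M = 180° − ∠K − ∠L ≈ 19.46°.
Law of sines gives m = k·sin M/sin K ≈ 23.324.
Median from M: ½√(2·k² + 2·l² − m²) ≈ 67.022.

67.02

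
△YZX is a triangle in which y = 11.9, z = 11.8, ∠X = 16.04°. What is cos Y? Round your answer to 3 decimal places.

By the law of cosines, x² = y² + z² − 2·y·z·cos X = 10.943, so x ≈ 3.3081.
Law of cosines again: cos Y = (z² + x² − y²)/(2·z·x) ≈ 0.10982, so ∠Y ≈ 83.70°.

0.110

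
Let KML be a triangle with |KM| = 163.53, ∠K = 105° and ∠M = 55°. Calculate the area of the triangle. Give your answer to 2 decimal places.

The third angle is ∠L = 180° − ∠K − ∠M = 20.00°.
Law of sines: |ML| = |KM|·sin K/sin L ≈ 461.84.
Law of sines: |LK| = |KM|·sin M/sin L ≈ 391.66.
Area = ½·|KM|·|ML|·sin M ≈ 30933.

area ≈ 30932.96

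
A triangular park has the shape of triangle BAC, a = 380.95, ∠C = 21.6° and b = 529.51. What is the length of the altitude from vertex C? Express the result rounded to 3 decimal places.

330.765

By the law of cosines, c² = b² + a² − 2·b·a·cos C = 50401, so c ≈ 224.5.
Area = ½·b·a·sin C ≈ 37128.
The altitude from C has length 2·area/c ≈ 330.76.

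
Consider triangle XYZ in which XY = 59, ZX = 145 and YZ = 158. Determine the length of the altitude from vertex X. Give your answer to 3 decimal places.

h_X ≈ 54.126

Semiperimeter s = (158 + 145 + 59)/2 = 181.
Heron's formula: area = √(181·23·36·122) ≈ 4276.
The altitude from X has length 2·area/YZ ≈ 54.126.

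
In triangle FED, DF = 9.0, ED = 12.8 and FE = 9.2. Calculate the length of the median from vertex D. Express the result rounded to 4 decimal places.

Median from D: ½√(2·ED² + 2·DF² − FE²) ≈ 10.063.

10.0628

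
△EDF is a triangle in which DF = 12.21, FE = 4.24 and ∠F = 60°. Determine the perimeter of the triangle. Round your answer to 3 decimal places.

By the law of cosines, ED² = DF² + FE² − 2·DF·FE·cos F = 115.29, so ED ≈ 10.737.
Semiperimeter s = (12.21+4.24+10.737)/2 = 13.594.
Perimeter = 12.21 + 4.24 + 10.737 = 27.187.

perimeter ≈ 27.187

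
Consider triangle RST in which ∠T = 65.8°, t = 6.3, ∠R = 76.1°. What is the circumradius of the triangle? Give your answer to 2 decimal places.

The third angle is ∠S = 180° − ∠T − ∠R = 38.10°.
Law of sines: r = t·sin R/sin T ≈ 6.7047.
Law of sines: s = t·sin S/sin T ≈ 4.2619.
Circumradius = t/(2 sin T) ≈ 3.4535.

3.45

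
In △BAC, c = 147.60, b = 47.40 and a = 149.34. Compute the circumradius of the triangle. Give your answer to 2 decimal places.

75.25

By the law of cosines, cos B = (a² + c² − b²) / (2·a·c) ≈ 0.94910, so ∠B ≈ 18.36°.
Circumradius = b/(2 sin B) ≈ 75.247.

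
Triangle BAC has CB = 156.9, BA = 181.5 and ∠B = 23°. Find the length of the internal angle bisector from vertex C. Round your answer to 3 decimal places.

By the law of cosines, AC² = CB² + BA² − 2·CB·BA·cos B = 5132.8, so AC ≈ 71.643.
Law of cosines again: cos C = (AC² + CB² − BA²)/(2·AC·CB) ≈ -0.14198, so ∠C ≈ 98.16°.
The bisector from C has length 2·AC·CB·cos(∠C/2)/(AC+CB) ≈ 64.431.

64.431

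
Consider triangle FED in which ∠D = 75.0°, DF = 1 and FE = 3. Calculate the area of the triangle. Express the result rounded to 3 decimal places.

Law of sines: sin E = DF·sin D/FE ≈ 0.32198.
Since FE ≥ DF, only the acute value applies: ∠E ≈ 18.78°.
Then ∠F = 180° − ∠D − ∠E ≈ 86.22°.
Law of sines gives ED = FE·sin F/sin D ≈ 3.0991.
Area = ½·FE·DF·sin F ≈ 1.4967.

1.497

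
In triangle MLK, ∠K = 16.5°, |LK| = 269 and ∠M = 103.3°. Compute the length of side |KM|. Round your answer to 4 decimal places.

239.8623

The third angle is ∠L = 180° − ∠K − ∠M = 60.20°.
Law of sines: |KM| = |LK|·sin L/sin M ≈ 239.86.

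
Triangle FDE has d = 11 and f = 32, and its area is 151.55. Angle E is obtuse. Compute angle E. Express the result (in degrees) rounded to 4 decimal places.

120.5620

From area = ½·f·d·sin E, we get sin E = 2·area/(f·d) ≈ 0.86108.
Taking the obtuse solution, ∠E ≈ 120.56°.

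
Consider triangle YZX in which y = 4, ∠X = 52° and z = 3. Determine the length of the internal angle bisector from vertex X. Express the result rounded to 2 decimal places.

t_X ≈ 3.08

By the law of cosines, x² = y² + z² − 2·y·z·cos X = 10.224, so x ≈ 3.1975.
The bisector from X has length 2·y·z·cos(∠X/2)/(y+z) ≈ 3.0816.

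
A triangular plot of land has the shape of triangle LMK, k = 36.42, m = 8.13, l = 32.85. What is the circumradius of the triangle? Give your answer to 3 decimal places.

By the law of cosines, cos L = (m² + k² − l²) / (2·m·k) ≈ 0.52921, so ∠L ≈ 1.013 rad.
Circumradius = l/(2 sin L) ≈ 19.358.

19.358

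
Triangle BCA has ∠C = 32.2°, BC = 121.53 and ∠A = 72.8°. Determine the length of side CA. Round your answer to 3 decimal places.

The third angle is ∠B = 180° − ∠C − ∠A = 75.00°.
Law of sines: CA = BC·sin B/sin A ≈ 122.88.

122.885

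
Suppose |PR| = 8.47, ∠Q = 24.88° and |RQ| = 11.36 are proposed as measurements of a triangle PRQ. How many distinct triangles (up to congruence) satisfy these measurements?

|RQ|·sin Q = 11.36·sin(24.88°) ≈ 4.779.
Since |RQ| sin Q < |PR| < |RQ| (4.779 < 8.47 < 11.36), two triangles exist.

2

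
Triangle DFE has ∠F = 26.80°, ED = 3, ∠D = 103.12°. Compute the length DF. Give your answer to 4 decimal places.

5.1030

The third angle is ∠E = 180° − ∠D − ∠F = 50.08°.
Law of sines: DF = ED·sin E/sin F ≈ 5.103.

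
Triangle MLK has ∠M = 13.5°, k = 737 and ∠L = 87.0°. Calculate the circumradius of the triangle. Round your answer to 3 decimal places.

R ≈ 374.776

The third angle is ∠K = 180° − ∠M − ∠L = 79.50°.
Law of sines: m = k·sin M/sin K ≈ 174.98.
Law of sines: l = k·sin L/sin K ≈ 748.52.
Circumradius = k/(2 sin K) ≈ 374.78.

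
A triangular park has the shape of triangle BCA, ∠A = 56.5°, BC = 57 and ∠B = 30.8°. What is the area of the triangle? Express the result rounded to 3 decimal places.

The third angle is ∠C = 180° − ∠A − ∠B = 92.70°.
Law of sines: CA = BC·sin B/sin A ≈ 35.001.
Law of sines: AB = BC·sin C/sin A ≈ 68.279.
Area = ½·BC·CA·sin C ≈ 996.41.

996.408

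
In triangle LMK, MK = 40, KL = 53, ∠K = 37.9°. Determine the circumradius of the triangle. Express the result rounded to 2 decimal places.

By the law of cosines, LM² = MK² + KL² − 2·MK·KL·cos K = 1063.3, so LM ≈ 32.608.
Area = ½·MK·KL·sin K ≈ 651.14.
Circumradius = LM/(2 sin K) ≈ 26.541.

R ≈ 26.54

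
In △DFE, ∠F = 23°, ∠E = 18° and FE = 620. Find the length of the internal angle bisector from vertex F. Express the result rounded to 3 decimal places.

t_F ≈ 389.077

The third angle is ∠D = 180° − ∠F − ∠E = 139.00°.
Law of sines: ED = FE·sin F/sin D ≈ 369.26.
Law of sines: DF = FE·sin E/sin D ≈ 292.03.
The bisector from F has length 2·DF·FE·cos(∠F/2)/(DF+FE) ≈ 389.08.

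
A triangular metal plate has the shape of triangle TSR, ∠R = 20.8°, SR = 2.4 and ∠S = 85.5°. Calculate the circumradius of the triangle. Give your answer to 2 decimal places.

The third angle is ∠T = 180° − ∠S − ∠R = 73.70°.
Law of sines: RT = SR·sin S/sin T ≈ 2.4928.
Law of sines: TS = SR·sin R/sin T ≈ 0.88795.
Circumradius = SR/(2 sin T) ≈ 1.2503.

1.25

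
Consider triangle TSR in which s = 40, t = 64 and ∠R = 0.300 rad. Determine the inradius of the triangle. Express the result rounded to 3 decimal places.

By the law of cosines, r² = t² + s² − 2·t·s·cos R = 804.68, so r ≈ 28.367.
Area = ½·t·s·sin R ≈ 378.27.
Semiperimeter p = (64+40+28.367)/2 = 66.183.
Inradius = area/p = 378.27/66.183 ≈ 5.7154.

5.715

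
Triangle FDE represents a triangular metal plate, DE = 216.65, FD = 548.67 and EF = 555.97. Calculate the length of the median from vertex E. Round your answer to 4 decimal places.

320.5624

Median from E: ½√(2·DE² + 2·EF² − FD²) ≈ 320.56.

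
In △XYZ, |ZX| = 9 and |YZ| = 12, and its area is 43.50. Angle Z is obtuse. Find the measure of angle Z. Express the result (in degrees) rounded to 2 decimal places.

∠Z ≈ 126.34°

From area = ½·|YZ|·|ZX|·sin Z, we get sin Z = 2·area/(|YZ|·|ZX|) ≈ 0.80556.
Taking the obtuse solution, ∠Z ≈ 126.34°.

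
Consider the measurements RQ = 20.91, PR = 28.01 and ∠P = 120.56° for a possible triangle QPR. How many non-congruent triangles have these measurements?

0

PR·sin P = 28.01·sin(120.56°) ≈ 24.12.
Since ∠P is not acute, a triangle exists only if RQ > PR; here RQ ≤ PR, so there is no triangle.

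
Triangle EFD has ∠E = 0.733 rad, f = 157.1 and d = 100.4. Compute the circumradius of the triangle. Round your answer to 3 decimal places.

By the law of cosines, e² = f² + d² − 2·f·d·cos E = 11317, so e ≈ 106.38.
Area = ½·f·d·sin E ≈ 5276.8.
Circumradius = e/(2 sin E) ≈ 79.495.

79.495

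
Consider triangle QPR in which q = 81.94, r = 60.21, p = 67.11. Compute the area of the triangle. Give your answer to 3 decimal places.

Semiperimeter s = (81.94 + 67.11 + 60.21)/2 = 104.63.
Heron's formula: area = √(104.63·22.69·37.52·44.42) ≈ 1989.1.

1989.143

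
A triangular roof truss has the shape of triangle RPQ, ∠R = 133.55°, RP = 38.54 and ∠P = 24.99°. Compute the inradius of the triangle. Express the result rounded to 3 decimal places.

7.799

The third angle is ∠Q = 180° − ∠R − ∠P = 21.46°.
Law of sines: PQ = RP·sin R/sin Q ≈ 76.35.
Law of sines: QR = RP·sin P/sin Q ≈ 44.503.
Area = ½·RP·PQ·sin P ≈ 621.55.
Semiperimeter s = (76.35+44.503+38.54)/2 = 79.697.
Inradius = area/s = 621.55/79.697 ≈ 7.799.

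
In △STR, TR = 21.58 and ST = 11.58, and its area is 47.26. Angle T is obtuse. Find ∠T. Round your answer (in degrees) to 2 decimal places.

From area = ½·ST·TR·sin T, we get sin T = 2·area/(ST·TR) ≈ 0.37824.
Taking the obtuse solution, ∠T ≈ 157.78°.

157.78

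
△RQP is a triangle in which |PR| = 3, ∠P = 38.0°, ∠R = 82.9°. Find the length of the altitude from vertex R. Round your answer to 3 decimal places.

h_R ≈ 1.847

The third angle is ∠Q = 180° − ∠P − ∠R = 59.10°.
Law of sines: |QP| = |PR|·sin R/sin Q ≈ 3.4694.
Law of sines: |RQ| = |PR|·sin P/sin Q ≈ 2.1525.
Area = ½·|PR|·|QP|·sin P ≈ 3.204.
The altitude from R has length 2·area/|QP| ≈ 1.847.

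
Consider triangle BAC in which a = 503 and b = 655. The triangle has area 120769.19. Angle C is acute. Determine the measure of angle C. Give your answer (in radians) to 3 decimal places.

From area = ½·b·a·sin C, we get sin C = 2·area/(b·a) ≈ 0.73312.
Taking the acute solution, ∠C ≈ 0.823 rad.

0.823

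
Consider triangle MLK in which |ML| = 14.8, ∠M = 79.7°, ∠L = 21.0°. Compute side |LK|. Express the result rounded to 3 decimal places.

14.819

The third angle is ∠K = 180° − ∠M − ∠L = 79.30°.
Law of sines: |LK| = |ML|·sin M/sin K ≈ 14.819.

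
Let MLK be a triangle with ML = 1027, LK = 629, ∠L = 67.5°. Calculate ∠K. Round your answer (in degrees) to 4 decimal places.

By the law of cosines, KM² = ML² + LK² − 2·ML·LK·cos L = 9.5596e+05, so KM ≈ 977.73.
Law of cosines again: cos K = (LK² + KM² − ML²)/(2·LK·KM) ≈ 0.24136, so ∠K ≈ 76.03°.

76.0332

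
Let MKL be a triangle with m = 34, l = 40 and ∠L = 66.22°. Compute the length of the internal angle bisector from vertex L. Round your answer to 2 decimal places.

Law of sines: sin M = m·sin L/l ≈ 0.77784.
Since l ≥ m, only the acute value applies: ∠M ≈ 51.06°.
Then ∠K = 180° − ∠L − ∠M ≈ 62.72°.
Law of sines gives k = l·sin K/sin L ≈ 38.848.
The bisector from L has length 2·m·k·cos(∠L/2)/(m+k) ≈ 30.375.

30.37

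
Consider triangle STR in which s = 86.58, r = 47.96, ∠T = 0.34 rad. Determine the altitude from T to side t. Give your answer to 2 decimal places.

h_T ≈ 31.22

By the law of cosines, t² = r² + s² − 2·r·s·cos T = 1966.9, so t ≈ 44.35.
Area = ½·r·s·sin T ≈ 692.38.
The altitude from T has length 2·area/t ≈ 31.224.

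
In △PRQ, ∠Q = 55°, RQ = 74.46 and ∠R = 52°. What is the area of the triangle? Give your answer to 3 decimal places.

The third angle is ∠P = 180° − ∠R − ∠Q = 73.00°.
Law of sines: QP = RQ·sin R/sin P ≈ 61.356.
Law of sines: PR = RQ·sin Q/sin P ≈ 63.781.
Area = ½·RQ·QP·sin Q ≈ 1871.2.

area ≈ 1871.184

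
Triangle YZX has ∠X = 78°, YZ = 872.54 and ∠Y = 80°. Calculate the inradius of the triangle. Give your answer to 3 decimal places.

137.705

The third angle is ∠Z = 180° − ∠X − ∠Y = 22.00°.
Law of sines: ZX = YZ·sin Y/sin X ≈ 878.48.
Law of sines: XY = YZ·sin Z/sin X ≈ 334.16.
Area = ½·YZ·ZX·sin Z ≈ 1.4357e+05.
Semiperimeter s = (878.48+334.16+872.54)/2 = 1042.6.
Inradius = area/s = 1.4357e+05/1042.6 ≈ 137.7.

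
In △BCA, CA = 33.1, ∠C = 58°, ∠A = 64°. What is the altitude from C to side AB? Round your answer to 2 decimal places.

The third angle is ∠B = 180° − ∠C − ∠A = 58.00°.
Law of sines: AB = CA·sin C/sin B ≈ 33.1.
Law of sines: BC = CA·sin A/sin B ≈ 35.081.
Area = ½·CA·AB·sin A ≈ 492.36.
The altitude from C has length 2·area/AB ≈ 29.75.

h_C ≈ 29.75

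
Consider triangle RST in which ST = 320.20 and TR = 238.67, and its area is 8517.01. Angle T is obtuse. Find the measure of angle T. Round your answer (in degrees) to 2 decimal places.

From area = ½·ST·TR·sin T, we get sin T = 2·area/(ST·TR) ≈ 0.22289.
Taking the obtuse solution, ∠T ≈ 167.12°.

167.12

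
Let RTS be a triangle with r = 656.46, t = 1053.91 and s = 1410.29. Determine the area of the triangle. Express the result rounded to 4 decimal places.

327355.8961

Semiperimeter p = (656.46 + 1053.9 + 1410.3)/2 = 1560.3.
Heron's formula: area = √(1560.3·903.87·506.42·150.04) ≈ 3.2736e+05.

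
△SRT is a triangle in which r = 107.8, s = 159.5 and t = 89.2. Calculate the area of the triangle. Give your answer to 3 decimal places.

4579.023

Semiperimeter p = (159.5 + 107.8 + 89.2)/2 = 178.25.
Heron's formula: area = √(178.25·18.75·70.45·89.05) ≈ 4579.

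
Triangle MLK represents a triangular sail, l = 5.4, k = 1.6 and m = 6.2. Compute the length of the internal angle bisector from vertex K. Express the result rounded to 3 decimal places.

t_K ≈ 5.731

By the law of cosines, cos K = (m² + l² − k²) / (2·m·l) ≈ 0.97133, so ∠K ≈ 13.75°.
The bisector from K has length 2·m·l·cos(∠K/2)/(m+l) ≈ 5.7309.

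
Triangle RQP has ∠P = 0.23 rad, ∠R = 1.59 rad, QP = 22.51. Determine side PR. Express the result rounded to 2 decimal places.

21.82

The third angle is ∠Q = π − ∠P − ∠R = 1.322 rad.
Law of sines: PR = QP·sin Q/sin R ≈ 21.819.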